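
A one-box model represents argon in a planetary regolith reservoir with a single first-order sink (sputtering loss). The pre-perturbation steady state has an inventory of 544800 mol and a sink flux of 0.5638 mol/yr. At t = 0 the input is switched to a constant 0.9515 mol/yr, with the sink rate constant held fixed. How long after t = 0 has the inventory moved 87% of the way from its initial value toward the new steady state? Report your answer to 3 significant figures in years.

τ = M₀/F₀ = 544800/0.5638 = 966300 yr.
The remaining gap fraction is e^(−t/τ); 87% covered ⇒ e^(−t/τ) = 0.130.
t = −τ ln(0.130) = 966300 × 2.040 = 1.971×10^6 yr.

1.97×10^6 yr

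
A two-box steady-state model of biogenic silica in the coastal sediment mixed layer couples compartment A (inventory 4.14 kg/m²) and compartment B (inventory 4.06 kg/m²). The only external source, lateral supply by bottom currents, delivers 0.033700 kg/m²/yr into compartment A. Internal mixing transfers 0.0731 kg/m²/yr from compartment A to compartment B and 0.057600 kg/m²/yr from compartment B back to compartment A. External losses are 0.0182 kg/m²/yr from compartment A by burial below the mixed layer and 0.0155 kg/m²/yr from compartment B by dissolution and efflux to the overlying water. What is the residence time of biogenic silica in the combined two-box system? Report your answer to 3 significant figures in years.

Treat the two boxes together as one reservoir: the mixing fluxes between them are internal recycling, so τ = ΣM / Σ(external losses).
M_total = 4.14 + 4.06 = 8.2000 kg/m².
ΣF_external_out = 0.0182 + 0.0155 = 0.033700 kg/m²/yr.
τ = M_total / ΣF_ext = 8.2000 / 0.033700 = 243.3 yr.

243 yr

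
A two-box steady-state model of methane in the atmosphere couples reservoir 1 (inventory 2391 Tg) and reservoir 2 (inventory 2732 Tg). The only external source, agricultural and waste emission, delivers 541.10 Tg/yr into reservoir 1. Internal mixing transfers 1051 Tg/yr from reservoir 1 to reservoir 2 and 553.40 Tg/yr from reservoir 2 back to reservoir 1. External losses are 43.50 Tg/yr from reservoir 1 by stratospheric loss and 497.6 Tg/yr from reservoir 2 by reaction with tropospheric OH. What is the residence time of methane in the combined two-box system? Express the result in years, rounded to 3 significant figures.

9.47 yr

Residence time in the combined system uses the total inventory and the total *external* removal — internal exchanges between the two boxes cancel.
M_total = 2391 + 2732 = 5123.0 Tg.
ΣF_external_out = 43.50 + 497.6 = 541.10 Tg/yr.
τ = M_total / ΣF_ext = 5123.0 / 541.10 = 9.468 yr.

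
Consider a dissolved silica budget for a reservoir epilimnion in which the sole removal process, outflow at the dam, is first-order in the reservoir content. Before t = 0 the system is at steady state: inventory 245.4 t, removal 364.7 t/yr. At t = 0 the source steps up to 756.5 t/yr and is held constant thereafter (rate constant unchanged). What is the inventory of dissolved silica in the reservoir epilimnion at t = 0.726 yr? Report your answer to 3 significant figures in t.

Residence time τ = M₀/F₀ = 0.6729 yr. The eventual steady state is M_∞ = M₀·(F₁/F₀) = 245.4 × 756.5/364.7 = 509.04 t.
The anomaly ΔM(t) = M(t) − M_∞ decays as ΔM₀·e^(−t/τ) with ΔM₀ = 245.4 − 509.04 = −263.6 t.
At t = 0.726 yr, e^(−t/τ) = e^(−1.079) = 0.3400, so ΔM = −89.62 t and M = 509.04 − 89.62 = 419.41 t.

419 t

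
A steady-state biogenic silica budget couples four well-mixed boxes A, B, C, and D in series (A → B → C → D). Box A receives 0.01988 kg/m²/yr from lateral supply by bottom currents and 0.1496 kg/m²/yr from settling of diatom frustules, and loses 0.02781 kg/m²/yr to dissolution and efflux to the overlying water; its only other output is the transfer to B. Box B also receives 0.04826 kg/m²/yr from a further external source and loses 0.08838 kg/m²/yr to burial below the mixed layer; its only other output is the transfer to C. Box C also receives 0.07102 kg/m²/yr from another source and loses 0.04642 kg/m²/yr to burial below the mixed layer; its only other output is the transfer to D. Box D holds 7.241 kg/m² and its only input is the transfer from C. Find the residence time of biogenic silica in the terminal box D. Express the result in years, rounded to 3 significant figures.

57.4 yr

Box A: F(A→B) = (0.01988 + 0.1496) − 0.02781 = 0.14167 kg/m²/yr.
Box B: F(B→C) = (0.14167 + 0.04826) − 0.08838 = 0.10155 kg/m²/yr.
Box C: F(C→D) = (0.10155 + 0.07102) − 0.04642 = 0.12615 kg/m²/yr.
Box D throughput = its input = 0.12615 kg/m²/yr; τ = 7.241 / 0.12615 = 57.40 yr.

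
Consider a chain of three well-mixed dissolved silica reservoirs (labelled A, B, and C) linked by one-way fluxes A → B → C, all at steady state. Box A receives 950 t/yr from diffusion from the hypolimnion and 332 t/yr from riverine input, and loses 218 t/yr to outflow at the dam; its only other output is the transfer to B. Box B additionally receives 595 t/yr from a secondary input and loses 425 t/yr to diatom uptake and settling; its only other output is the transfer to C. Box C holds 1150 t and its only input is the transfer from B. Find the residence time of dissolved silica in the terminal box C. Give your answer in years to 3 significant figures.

Box A: F(A→B) = (950 + 332) − 218 = 1064.0 t/yr.
Box B: F(B→C) = (1064.0 + 595) − 425 = 1234.0 t/yr.
Box C throughput = its input = 1234.0 t/yr; τ = 1150 / 1234.0 = 0.9319 yr.

0.932 yr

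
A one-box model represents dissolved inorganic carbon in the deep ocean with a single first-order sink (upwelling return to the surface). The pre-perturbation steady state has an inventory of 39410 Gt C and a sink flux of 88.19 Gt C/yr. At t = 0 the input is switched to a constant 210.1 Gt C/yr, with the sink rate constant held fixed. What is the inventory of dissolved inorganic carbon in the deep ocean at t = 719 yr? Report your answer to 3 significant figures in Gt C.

The sink rate constant is k = F₀/M₀ = 88.19/39410 = 0.002238 yr⁻¹.
Solving dM/dt = F₁ − kM with M(0) = M₀ gives M(t) = F₁/k + (M₀ − F₁/k)·e^(−kt).
F₁/k = 210.1/0.002238 = 93889 Gt C; kt = 0.002238 × 719 = 1.609, e^(−kt) = 0.2001.
M(719) = 93889 + (39410 − 93889) × 0.2001 = 93889 − 10900 = 82988 Gt C.

83000 Gt C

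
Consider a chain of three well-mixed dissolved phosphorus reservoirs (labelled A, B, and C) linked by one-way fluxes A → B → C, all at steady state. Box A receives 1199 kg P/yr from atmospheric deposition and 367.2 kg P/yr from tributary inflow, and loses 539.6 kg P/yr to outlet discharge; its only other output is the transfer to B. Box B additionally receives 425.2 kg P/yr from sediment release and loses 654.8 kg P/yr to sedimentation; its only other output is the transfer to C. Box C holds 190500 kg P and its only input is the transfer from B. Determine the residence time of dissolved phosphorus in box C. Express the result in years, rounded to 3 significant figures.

239 yr

Box A: F(A→B) = (1199 + 367.2) − 539.6 = 1026.6 kg P/yr.
Box B: F(B→C) = (1026.6 + 425.2) − 654.8 = 797.00 kg P/yr.
Box C throughput = its input = 797.00 kg P/yr; τ = 190500 / 797.00 = 239.0 yr.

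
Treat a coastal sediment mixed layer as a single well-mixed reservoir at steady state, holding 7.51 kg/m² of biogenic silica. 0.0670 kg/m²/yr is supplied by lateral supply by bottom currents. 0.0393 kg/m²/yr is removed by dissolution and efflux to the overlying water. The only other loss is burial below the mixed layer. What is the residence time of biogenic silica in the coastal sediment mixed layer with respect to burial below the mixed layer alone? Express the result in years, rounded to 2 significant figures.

At steady state ΣF_in = ΣF_out.
ΣF_in = 0.067000 kg/m²/yr.
Burial below the mixed layer flux = ΣF_in − (0.0393) = 0.067000 − 0.03930 = 0.02770 kg/m²/yr.
τ = M / F = 7.51 / 0.02770 = 271.1 yr.

270 yr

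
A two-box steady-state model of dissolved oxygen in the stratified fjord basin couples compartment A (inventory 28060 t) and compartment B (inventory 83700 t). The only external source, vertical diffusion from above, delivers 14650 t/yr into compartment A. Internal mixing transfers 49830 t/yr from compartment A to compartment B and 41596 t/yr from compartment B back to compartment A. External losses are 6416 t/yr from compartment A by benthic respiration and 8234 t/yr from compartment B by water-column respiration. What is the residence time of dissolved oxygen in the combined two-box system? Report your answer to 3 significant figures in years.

7.63 yr

Residence time in the combined system uses the total inventory and the total *external* removal — internal exchanges between the two boxes cancel.
M_total = 28060 + 83700 = 111760 t.
ΣF_external_out = 6416 + 8234 = 14650 t/yr.
τ = M_total / ΣF_ext = 111760 / 14650 = 7.629 yr.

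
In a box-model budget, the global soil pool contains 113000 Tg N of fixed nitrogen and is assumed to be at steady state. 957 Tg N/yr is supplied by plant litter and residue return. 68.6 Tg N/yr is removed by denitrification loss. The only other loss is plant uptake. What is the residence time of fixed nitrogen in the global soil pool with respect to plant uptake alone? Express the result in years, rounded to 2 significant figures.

At steady state ΣF_in = ΣF_out.
ΣF_in = 957.00 Tg N/yr.
Plant uptake flux = ΣF_in − (68.6) = 957.00 − 68.60 = 888.4 Tg N/yr.
τ = M / F = 113000 / 888.4 = 127.2 yr.

130 yr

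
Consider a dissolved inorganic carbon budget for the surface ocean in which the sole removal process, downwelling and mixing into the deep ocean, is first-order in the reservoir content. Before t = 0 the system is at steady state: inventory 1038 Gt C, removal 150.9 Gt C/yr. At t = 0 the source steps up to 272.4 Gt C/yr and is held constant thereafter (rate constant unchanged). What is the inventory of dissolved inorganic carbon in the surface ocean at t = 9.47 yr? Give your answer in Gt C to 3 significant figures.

1660 Gt C

τ = M₀/F₀ = 1038/150.9 = 6.879 yr; rate constant k = 1/τ.
New steady state M_∞ = F₁/k = F₁·τ = 272.4 × 6.879 = 1873.8 Gt C.
M(t) = M_∞ + (M₀ − M_∞)·e^(−t/τ); t/τ = 9.47/6.879 = 1.377, so e^(−t/τ) = 0.2524.
M(t) = 1873.8 − 835.8 × 0.2524 = 1662.8 Gt C.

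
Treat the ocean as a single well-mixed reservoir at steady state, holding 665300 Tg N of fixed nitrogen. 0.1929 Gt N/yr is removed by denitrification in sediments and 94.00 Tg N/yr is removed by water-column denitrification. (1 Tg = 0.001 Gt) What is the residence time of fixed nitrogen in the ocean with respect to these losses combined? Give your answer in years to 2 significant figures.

Convert the denitrification in sediments flux: 0.1929 Gt N/yr = 192.9 Tg N/yr.
Total removal = 192.9 + 94.00 = 286.90 Tg N/yr.
τ = M / ΣF_out = 665300 / 286.90 = 2319 yr.

2300 yr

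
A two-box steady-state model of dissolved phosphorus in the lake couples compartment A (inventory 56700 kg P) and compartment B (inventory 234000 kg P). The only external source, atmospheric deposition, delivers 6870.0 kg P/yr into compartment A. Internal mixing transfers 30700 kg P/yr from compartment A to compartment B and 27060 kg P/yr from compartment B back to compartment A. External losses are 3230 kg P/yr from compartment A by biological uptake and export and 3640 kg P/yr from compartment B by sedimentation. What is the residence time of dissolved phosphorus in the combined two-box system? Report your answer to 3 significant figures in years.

42.3 yr

Treat the two boxes together as one reservoir: the mixing fluxes between them are internal recycling, so τ = ΣM / Σ(external losses).
M_total = 56700 + 234000 = 290700 kg P.
ΣF_external_out = 3230 + 3640 = 6870.0 kg P/yr.
τ = M_total / ΣF_ext = 290700 / 6870.0 = 42.31 yr.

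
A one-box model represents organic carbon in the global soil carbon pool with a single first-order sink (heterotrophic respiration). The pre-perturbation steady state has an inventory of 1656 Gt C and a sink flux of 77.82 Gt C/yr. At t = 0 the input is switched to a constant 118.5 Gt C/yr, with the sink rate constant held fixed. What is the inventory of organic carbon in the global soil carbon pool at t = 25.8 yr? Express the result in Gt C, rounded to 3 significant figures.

2260 Gt C

The sink rate constant is k = F₀/M₀ = 77.82/1656 = 0.04699 yr⁻¹.
Solving dM/dt = F₁ − kM with M(0) = M₀ gives M(t) = F₁/k + (M₀ − F₁/k)·e^(−kt).
F₁/k = 118.5/0.04699 = 2521.7 Gt C; kt = 0.04699 × 25.8 = 1.212, e^(−kt) = 0.2975.
M(25.8) = 2521.7 + (1656 − 2521.7) × 0.2975 = 2521.7 − 257.5 = 2264.1 Gt C.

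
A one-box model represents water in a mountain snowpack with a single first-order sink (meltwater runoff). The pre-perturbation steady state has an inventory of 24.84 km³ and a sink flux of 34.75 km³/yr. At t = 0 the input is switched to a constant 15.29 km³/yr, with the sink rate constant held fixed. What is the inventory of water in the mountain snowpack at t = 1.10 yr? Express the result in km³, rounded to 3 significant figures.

τ = M₀/F₀ = 24.84/34.75 = 0.7148 yr; rate constant k = 1/τ.
New steady state M_∞ = F₁/k = F₁·τ = 15.29 × 0.7148 = 10.930 km³.
M(t) = M_∞ + (M₀ − M_∞)·e^(−t/τ); t/τ = 1.10/0.7148 = 1.539, so e^(−t/τ) = 0.2146.
M(t) = 10.930 + 13.91 × 0.2146 = 13.915 km³.

13.9 km³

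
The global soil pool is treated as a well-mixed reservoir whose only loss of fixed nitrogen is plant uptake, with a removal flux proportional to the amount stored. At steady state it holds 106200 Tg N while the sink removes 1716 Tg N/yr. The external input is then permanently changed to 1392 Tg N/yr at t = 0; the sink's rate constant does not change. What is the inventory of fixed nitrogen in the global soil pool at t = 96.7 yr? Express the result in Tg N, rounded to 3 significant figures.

90400 Tg N

The sink rate constant is k = F₀/M₀ = 1716/106200 = 0.01616 yr⁻¹.
Solving dM/dt = F₁ − kM with M(0) = M₀ gives M(t) = F₁/k + (M₀ − F₁/k)·e^(−kt).
F₁/k = 1392/0.01616 = 86148 Tg N; kt = 0.01616 × 96.7 = 1.562, e^(−kt) = 0.2096.
M(96.7) = 86148 + (106200 − 86148) × 0.2096 = 86148 + 4203 = 90351 Tg N.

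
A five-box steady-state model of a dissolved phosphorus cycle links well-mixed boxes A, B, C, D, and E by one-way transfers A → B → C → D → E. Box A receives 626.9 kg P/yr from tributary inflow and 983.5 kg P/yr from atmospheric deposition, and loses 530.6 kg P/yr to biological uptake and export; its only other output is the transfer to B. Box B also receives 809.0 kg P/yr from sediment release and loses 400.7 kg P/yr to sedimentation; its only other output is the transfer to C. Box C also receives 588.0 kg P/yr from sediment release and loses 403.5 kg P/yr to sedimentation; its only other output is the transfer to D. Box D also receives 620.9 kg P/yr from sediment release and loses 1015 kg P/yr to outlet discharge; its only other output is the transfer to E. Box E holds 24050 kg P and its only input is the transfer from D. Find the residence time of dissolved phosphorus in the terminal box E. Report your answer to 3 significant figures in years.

18.8 yr

Box A: F(A→B) = (626.9 + 983.5) − 530.6 = 1079.8 kg P/yr.
Box B: F(B→C) = (1079.8 + 809.0) − 400.7 = 1488.1 kg P/yr.
Box C: F(C→D) = (1488.1 + 588.0) − 403.5 = 1672.6 kg P/yr.
Box D: F(D→E) = (1672.6 + 620.9) − 1015 = 1278.5 kg P/yr.
Box E throughput = its input = 1278.5 kg P/yr; τ = 24050 / 1278.5 = 18.81 yr.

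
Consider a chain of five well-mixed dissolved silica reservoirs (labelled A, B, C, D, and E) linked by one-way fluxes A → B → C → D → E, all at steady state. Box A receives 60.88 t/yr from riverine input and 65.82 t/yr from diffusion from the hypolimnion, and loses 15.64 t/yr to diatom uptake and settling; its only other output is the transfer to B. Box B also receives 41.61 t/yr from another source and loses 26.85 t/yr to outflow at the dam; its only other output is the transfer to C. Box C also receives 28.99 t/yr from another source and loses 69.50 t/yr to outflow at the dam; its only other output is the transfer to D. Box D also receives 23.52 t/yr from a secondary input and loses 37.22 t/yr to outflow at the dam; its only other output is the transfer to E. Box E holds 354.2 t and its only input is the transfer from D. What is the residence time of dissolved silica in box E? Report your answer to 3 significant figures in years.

Box A: F(A→B) = (60.88 + 65.82) − 15.64 = 111.06 t/yr.
Box B: F(B→C) = (111.06 + 41.61) − 26.85 = 125.82 t/yr.
Box C: F(C→D) = (125.82 + 28.99) − 69.50 = 85.310 t/yr.
Box D: F(D→E) = (85.310 + 23.52) − 37.22 = 71.610 t/yr.
Box E throughput = its input = 71.610 t/yr; τ = 354.2 / 71.610 = 4.946 yr.

4.95 yr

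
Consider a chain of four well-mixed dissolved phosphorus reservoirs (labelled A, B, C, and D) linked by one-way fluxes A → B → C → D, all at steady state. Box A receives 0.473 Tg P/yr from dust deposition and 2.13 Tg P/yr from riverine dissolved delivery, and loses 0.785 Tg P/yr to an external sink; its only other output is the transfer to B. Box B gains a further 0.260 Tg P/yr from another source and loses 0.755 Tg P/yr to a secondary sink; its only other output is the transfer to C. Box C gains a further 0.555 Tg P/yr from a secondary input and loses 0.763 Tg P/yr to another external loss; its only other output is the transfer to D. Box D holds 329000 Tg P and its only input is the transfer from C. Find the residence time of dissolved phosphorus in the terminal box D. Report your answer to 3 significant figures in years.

295000 yr

Box A: F(A→B) = (0.473 + 2.13) − 0.785 = 1.8180 Tg P/yr.
Box B: F(B→C) = (1.8180 + 0.260) − 0.755 = 1.3230 Tg P/yr.
Box C: F(C→D) = (1.3230 + 0.555) − 0.763 = 1.1150 Tg P/yr.
Box D throughput = its input = 1.1150 Tg P/yr; τ = 329000 / 1.1150 = 295100 yr.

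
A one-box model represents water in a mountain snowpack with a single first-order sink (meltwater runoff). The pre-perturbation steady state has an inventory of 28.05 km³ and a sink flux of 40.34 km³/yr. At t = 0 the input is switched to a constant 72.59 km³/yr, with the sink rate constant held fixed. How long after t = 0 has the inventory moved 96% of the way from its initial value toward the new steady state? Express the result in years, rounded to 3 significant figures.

2.24 yr

τ = M₀/F₀ = 28.05/40.34 = 0.6953 yr.
The remaining gap fraction is e^(−t/τ); 96% covered ⇒ e^(−t/τ) = 0.0400.
t = −τ ln(0.0400) = 0.6953 × 3.219 = 2.238 yr.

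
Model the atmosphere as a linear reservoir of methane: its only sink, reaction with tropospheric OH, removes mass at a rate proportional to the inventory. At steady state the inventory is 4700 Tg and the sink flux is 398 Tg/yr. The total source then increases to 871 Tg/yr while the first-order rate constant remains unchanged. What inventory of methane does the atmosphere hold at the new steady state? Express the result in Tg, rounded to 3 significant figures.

10300 Tg

Rate constant k = F/M = 398 / 4700 = 0.08468 yr⁻¹.
At the new steady state, source = k·M_new ⇒ M_new = 871 / 0.08468 = 10290 Tg.
(Equivalently M_new = M × F_new/F_old = 4700 × 871/398.)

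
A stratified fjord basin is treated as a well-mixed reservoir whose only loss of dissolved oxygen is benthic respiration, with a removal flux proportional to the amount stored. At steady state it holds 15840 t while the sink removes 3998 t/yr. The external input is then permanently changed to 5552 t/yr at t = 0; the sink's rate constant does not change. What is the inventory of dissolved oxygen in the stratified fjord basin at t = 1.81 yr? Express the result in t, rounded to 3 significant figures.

Residence time τ = M₀/F₀ = 3.962 yr. The eventual steady state is M_∞ = M₀·(F₁/F₀) = 15840 × 5552/3998 = 21997 t.
The anomaly ΔM(t) = M(t) − M_∞ decays as ΔM₀·e^(−t/τ) with ΔM₀ = 15840 − 21997 = −6157 t.
At t = 1.81 yr, e^(−t/τ) = e^(−0.4568) = 0.6333, so ΔM = −3899 t and M = 21997 − 3899 = 18098 t.

18100 t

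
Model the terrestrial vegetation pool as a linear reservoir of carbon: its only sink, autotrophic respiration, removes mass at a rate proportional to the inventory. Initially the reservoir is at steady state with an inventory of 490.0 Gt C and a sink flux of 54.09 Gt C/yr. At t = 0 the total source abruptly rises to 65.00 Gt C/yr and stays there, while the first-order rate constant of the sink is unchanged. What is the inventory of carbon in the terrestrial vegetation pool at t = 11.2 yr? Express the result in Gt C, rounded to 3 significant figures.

560 Gt C

Residence time τ = M₀/F₀ = 9.059 yr. The eventual steady state is M_∞ = M₀·(F₁/F₀) = 490.0 × 65.00/54.09 = 588.83 Gt C.
The anomaly ΔM(t) = M(t) − M_∞ decays as ΔM₀·e^(−t/τ) with ΔM₀ = 490.0 − 588.83 = −98.83 Gt C.
At t = 11.2 yr, e^(−t/τ) = e^(−1.236) = 0.2904, so ΔM = −28.71 Gt C and M = 588.83 − 28.71 = 560.13 Gt C.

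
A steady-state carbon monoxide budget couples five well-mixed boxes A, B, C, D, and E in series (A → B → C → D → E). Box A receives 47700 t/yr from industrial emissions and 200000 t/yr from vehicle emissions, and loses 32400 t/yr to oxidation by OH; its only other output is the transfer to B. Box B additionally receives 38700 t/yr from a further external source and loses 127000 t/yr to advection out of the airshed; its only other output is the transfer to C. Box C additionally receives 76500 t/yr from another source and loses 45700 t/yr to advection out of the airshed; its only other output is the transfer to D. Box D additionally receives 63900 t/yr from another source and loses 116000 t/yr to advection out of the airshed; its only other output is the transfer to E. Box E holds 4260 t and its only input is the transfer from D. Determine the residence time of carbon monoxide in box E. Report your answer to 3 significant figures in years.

0.0403 yr

Box A: F(A→B) = (47700 + 200000) − 32400 = 215300 t/yr.
Box B: F(B→C) = (215300 + 38700) − 127000 = 127000 t/yr.
Box C: F(C→D) = (127000 + 76500) − 45700 = 157800 t/yr.
Box D: F(D→E) = (157800 + 63900) − 116000 = 105700 t/yr.
Box E throughput = its input = 105700 t/yr; τ = 4260 / 105700 = 0.04030 yr.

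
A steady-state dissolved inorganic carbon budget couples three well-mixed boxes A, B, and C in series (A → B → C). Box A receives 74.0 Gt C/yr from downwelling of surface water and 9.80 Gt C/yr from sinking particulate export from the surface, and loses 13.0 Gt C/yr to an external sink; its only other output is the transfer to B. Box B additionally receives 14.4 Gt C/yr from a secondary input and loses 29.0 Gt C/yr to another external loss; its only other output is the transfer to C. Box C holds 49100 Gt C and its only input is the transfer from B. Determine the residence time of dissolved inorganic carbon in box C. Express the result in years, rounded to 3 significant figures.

Box A: F(A→B) = (74.0 + 9.80) − 13.0 = 70.800 Gt C/yr.
Box B: F(B→C) = (70.800 + 14.4) − 29.0 = 56.200 Gt C/yr.
Box C throughput = its input = 56.200 Gt C/yr; τ = 49100 / 56.200 = 873.7 yr.

874 yr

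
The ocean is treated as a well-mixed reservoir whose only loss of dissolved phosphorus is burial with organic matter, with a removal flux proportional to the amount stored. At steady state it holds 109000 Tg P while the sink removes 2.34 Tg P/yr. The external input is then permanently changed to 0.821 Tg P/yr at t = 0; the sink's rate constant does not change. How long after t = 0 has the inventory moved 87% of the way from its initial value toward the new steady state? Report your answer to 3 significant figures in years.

τ = M₀/F₀ = 109000/2.34 = 46580 yr.
The remaining gap fraction is e^(−t/τ); 87% covered ⇒ e^(−t/τ) = 0.130.
t = −τ ln(0.130) = 46580 × 2.040 = 95040 yr.

95000 yr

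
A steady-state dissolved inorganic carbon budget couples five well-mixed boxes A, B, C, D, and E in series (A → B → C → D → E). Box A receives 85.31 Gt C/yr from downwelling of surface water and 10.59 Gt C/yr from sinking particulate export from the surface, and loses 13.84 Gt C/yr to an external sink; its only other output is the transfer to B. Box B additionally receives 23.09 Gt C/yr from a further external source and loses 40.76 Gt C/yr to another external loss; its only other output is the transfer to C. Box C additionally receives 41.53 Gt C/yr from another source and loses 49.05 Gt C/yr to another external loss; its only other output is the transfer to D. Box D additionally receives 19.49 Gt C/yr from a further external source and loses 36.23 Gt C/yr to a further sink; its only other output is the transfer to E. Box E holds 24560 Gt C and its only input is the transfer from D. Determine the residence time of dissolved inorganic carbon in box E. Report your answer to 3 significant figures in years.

Box A: F(A→B) = (85.31 + 10.59) − 13.84 = 82.060 Gt C/yr.
Box B: F(B→C) = (82.060 + 23.09) − 40.76 = 64.390 Gt C/yr.
Box C: F(C→D) = (64.390 + 41.53) − 49.05 = 56.870 Gt C/yr.
Box D: F(D→E) = (56.870 + 19.49) − 36.23 = 40.130 Gt C/yr.
Box E throughput = its input = 40.130 Gt C/yr; τ = 24560 / 40.130 = 612.0 yr.

612 yr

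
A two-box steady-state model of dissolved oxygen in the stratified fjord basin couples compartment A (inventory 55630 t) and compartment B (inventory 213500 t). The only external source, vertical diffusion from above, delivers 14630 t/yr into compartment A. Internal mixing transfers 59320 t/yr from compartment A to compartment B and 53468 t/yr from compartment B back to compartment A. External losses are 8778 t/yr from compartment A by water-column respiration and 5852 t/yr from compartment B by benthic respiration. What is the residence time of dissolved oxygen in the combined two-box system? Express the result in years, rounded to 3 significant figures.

Treat the two boxes together as one reservoir: the mixing fluxes between them are internal recycling, so τ = ΣM / Σ(external losses).
M_total = 55630 + 213500 = 269130 t.
ΣF_external_out = 8778 + 5852 = 14630 t/yr.
τ = M_total / ΣF_ext = 269130 / 14630 = 18.40 yr.

18.4 yr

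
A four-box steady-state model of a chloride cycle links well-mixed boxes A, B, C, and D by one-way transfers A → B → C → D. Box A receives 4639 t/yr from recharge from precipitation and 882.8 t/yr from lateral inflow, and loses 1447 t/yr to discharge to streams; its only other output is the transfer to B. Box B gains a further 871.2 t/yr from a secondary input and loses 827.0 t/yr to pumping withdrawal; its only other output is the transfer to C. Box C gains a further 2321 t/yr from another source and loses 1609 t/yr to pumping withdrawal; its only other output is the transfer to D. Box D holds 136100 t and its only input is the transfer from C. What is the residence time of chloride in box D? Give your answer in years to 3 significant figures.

Box A: F(A→B) = (4639 + 882.8) − 1447 = 4074.8 t/yr.
Box B: F(B→C) = (4074.8 + 871.2) − 827.0 = 4119.0 t/yr.
Box C: F(C→D) = (4119.0 + 2321) − 1609 = 4831.0 t/yr.
Box D throughput = its input = 4831.0 t/yr; τ = 136100 / 4831.0 = 28.17 yr.

28.2 yr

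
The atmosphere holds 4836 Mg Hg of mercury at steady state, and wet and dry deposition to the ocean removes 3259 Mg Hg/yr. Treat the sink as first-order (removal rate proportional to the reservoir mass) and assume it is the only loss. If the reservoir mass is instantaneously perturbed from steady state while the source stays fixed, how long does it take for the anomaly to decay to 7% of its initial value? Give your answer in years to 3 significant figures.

For a linear reservoir the anomaly decays as exp(−t/τ) with τ = M/F = 4836/3259 = 1.484 yr.
exp(−t/τ) = 0.07 ⇒ t = −τ ln(0.07) = 1.484 × 2.659 = 3.946 yr.

3.95 yr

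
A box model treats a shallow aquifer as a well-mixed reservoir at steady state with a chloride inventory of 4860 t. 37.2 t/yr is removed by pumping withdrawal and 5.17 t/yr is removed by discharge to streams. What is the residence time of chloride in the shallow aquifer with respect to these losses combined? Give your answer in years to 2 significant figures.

110 yr

Total removal = 37.20 + 5.170 = 42.370 t/yr.
τ = M / ΣF_out = 4860 / 42.370 = 114.7 yr.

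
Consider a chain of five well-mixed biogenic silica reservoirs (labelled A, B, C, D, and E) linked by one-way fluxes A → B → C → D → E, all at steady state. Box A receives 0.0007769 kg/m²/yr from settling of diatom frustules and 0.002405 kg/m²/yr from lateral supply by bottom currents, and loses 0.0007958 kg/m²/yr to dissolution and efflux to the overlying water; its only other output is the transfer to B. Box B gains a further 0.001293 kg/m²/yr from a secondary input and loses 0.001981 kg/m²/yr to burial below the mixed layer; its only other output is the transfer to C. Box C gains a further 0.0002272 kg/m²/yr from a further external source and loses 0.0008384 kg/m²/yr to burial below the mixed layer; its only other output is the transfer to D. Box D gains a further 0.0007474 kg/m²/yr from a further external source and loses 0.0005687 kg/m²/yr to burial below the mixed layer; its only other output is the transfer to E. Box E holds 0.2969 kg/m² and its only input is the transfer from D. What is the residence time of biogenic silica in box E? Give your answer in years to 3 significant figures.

235 yr

Box A: F(A→B) = (0.0007769 + 0.002405) − 0.0007958 = 0.0023861 kg/m²/yr.
Box B: F(B→C) = (0.0023861 + 0.001293) − 0.001981 = 0.0016981 kg/m²/yr.
Box C: F(C→D) = (0.0016981 + 0.0002272) − 0.0008384 = 0.0010869 kg/m²/yr.
Box D: F(D→E) = (0.0010869 + 0.0007474) − 0.0005687 = 0.0012656 kg/m²/yr.
Box E throughput = its input = 0.0012656 kg/m²/yr; τ = 0.2969 / 0.0012656 = 234.6 yr.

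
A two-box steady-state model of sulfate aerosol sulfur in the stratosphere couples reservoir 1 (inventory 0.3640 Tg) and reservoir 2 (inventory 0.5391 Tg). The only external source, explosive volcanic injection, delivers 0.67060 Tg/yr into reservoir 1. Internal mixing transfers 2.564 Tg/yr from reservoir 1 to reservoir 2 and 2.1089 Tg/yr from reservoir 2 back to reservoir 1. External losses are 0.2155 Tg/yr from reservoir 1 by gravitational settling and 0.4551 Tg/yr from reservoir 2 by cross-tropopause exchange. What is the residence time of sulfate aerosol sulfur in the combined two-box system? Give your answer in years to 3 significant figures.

1.35 yr

Treat the two boxes together as one reservoir: the mixing fluxes between them are internal recycling, so τ = ΣM / Σ(external losses).
M_total = 0.3640 + 0.5391 = 0.90310 Tg.
ΣF_external_out = 0.2155 + 0.4551 = 0.67060 Tg/yr.
τ = M_total / ΣF_ext = 0.90310 / 0.67060 = 1.347 yr.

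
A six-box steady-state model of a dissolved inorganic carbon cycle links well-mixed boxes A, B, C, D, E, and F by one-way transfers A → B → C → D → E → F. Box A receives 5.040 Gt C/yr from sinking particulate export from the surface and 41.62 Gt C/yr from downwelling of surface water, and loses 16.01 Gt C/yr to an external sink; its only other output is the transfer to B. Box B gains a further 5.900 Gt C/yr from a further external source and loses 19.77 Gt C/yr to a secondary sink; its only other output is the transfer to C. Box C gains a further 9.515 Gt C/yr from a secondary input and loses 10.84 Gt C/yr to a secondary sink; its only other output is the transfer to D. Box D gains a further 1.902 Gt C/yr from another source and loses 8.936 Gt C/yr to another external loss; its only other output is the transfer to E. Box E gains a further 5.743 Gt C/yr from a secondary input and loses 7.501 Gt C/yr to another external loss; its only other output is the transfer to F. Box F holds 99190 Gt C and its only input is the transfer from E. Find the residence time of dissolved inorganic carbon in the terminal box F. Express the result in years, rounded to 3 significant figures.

Box A: F(A→B) = (5.040 + 41.62) − 16.01 = 30.650 Gt C/yr.
Box B: F(B→C) = (30.650 + 5.900) − 19.77 = 16.780 Gt C/yr.
Box C: F(C→D) = (16.780 + 9.515) − 10.84 = 15.455 Gt C/yr.
Box D: F(D→E) = (15.455 + 1.902) − 8.936 = 8.4210 Gt C/yr.
Box E: F(E→F) = (8.4210 + 5.743) − 7.501 = 6.6630 Gt C/yr.
Box F throughput = its input = 6.6630 Gt C/yr; τ = 99190 / 6.6630 = 14890 yr.

14900 yr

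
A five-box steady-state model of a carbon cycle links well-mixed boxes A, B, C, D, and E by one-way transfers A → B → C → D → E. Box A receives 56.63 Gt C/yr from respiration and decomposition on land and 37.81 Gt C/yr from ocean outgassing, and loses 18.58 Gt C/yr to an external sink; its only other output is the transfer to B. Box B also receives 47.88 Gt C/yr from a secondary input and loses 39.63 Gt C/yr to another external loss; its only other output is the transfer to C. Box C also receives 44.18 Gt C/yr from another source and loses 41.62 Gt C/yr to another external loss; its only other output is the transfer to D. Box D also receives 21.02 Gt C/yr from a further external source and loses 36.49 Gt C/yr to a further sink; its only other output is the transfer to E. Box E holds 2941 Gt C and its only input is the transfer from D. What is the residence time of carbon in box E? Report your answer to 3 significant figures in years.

Box A: F(A→B) = (56.63 + 37.81) − 18.58 = 75.860 Gt C/yr.
Box B: F(B→C) = (75.860 + 47.88) − 39.63 = 84.110 Gt C/yr.
Box C: F(C→D) = (84.110 + 44.18) − 41.62 = 86.670 Gt C/yr.
Box D: F(D→E) = (86.670 + 21.02) − 36.49 = 71.200 Gt C/yr.
Box E throughput = its input = 71.200 Gt C/yr; τ = 2941 / 71.200 = 41.31 yr.

41.3 yr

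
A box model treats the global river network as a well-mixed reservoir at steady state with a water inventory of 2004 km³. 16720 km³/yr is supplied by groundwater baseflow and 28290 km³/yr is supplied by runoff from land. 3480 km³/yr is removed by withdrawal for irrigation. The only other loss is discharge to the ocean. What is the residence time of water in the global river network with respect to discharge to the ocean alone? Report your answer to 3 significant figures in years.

At steady state ΣF_in = ΣF_out.
ΣF_in = 16720 + 28290 = 45010 km³/yr.
Discharge to the ocean flux = ΣF_in − (3480) = 45010 − 3480 = 41530 km³/yr.
τ = M / F = 2004 / 41530 = 0.04825 yr.

0.0483 yr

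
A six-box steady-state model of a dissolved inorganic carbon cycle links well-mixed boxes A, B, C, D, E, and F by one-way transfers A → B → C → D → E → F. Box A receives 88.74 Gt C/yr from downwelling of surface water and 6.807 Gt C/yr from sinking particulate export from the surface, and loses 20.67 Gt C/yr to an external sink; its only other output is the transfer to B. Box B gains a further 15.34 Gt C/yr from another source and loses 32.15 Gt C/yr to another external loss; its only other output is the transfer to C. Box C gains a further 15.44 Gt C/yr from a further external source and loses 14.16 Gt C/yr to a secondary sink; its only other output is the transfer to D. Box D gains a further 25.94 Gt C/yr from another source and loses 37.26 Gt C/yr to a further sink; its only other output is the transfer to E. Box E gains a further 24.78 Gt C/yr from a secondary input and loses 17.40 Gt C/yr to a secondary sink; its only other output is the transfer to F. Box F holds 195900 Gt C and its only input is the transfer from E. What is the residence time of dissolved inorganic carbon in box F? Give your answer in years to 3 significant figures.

3540 yr

Box A: F(A→B) = (88.74 + 6.807) − 20.67 = 74.877 Gt C/yr.
Box B: F(B→C) = (74.877 + 15.34) − 32.15 = 58.067 Gt C/yr.
Box C: F(C→D) = (58.067 + 15.44) − 14.16 = 59.347 Gt C/yr.
Box D: F(D→E) = (59.347 + 25.94) − 37.26 = 48.027 Gt C/yr.
Box E: F(E→F) = (48.027 + 24.78) − 17.40 = 55.407 Gt C/yr.
Box F throughput = its input = 55.407 Gt C/yr; τ = 195900 / 55.407 = 3536 yr.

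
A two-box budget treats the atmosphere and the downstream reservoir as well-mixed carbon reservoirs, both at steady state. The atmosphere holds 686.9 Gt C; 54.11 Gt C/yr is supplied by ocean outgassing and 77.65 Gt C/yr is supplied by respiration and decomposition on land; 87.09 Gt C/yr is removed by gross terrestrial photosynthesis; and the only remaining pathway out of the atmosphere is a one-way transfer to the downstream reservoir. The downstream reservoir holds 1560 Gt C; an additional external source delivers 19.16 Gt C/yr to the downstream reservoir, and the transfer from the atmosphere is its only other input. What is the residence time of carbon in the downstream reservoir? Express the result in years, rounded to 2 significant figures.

24 yr

Balance the atmosphere: ΣF_in = 54.11 + 77.65 = 131.76 Gt C/yr.
Transfer to the downstream reservoir = ΣF_in − (87.09) = 44.670 Gt C/yr.
Total input to the downstream reservoir = 44.670 + 19.16 = 63.830 Gt C/yr; at steady state this equals its total output.
τ = M / F = 1560 / 63.830 = 24.44 yr.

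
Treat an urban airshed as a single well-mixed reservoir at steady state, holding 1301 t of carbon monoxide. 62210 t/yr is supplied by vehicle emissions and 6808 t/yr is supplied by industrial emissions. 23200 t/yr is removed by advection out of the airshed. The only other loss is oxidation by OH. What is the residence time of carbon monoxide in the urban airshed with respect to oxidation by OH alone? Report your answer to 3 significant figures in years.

At steady state ΣF_in = ΣF_out.
ΣF_in = 62210 + 6808 = 69018 t/yr.
Oxidation by OH flux = ΣF_in − (23200) = 69018 − 23200 = 45820 t/yr.
τ = M / F = 1301 / 45820 = 0.02839 yr.

0.0284 yr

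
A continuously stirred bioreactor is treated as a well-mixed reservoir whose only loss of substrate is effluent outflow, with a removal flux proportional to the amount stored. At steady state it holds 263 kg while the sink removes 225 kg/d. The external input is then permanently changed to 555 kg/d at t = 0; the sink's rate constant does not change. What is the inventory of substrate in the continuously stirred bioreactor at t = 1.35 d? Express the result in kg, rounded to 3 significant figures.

τ = M₀/F₀ = 263/225 = 1.169 d; rate constant k = 1/τ.
New steady state M_∞ = F₁/k = F₁·τ = 555 × 1.169 = 648.73 kg.
M(t) = M_∞ + (M₀ − M_∞)·e^(−t/τ); t/τ = 1.35/1.169 = 1.155, so e^(−t/τ) = 0.3151.
M(t) = 648.73 − 385.7 × 0.3151 = 527.20 kg.

527 kg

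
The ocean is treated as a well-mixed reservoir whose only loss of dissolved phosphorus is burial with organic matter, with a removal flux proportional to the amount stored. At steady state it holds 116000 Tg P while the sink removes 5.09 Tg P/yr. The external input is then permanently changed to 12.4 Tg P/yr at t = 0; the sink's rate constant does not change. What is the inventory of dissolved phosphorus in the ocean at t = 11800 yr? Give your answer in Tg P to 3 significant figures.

The sink rate constant is k = F₀/M₀ = 5.09/116000 = 4.388×10^-5 yr⁻¹.
Solving dM/dt = F₁ − kM with M(0) = M₀ gives M(t) = F₁/k + (M₀ − F₁/k)·e^(−kt).
F₁/k = 12.4/4.388×10^-5 = 282590 Tg P; kt = 4.388×10^-5 × 11800 = 0.5178, e^(−kt) = 0.5958.
M(11800) = 282590 + (116000 − 282590) × 0.5958 = 282590 − 99260 = 183330 Tg P.

183000 Tg P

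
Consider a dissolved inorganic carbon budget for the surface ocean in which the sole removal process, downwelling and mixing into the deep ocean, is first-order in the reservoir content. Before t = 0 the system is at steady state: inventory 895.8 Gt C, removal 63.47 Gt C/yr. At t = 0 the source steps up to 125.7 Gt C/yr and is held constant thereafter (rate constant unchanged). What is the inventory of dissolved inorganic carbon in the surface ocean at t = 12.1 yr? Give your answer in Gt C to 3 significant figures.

Residence time τ = M₀/F₀ = 14.11 yr. The eventual steady state is M_∞ = M₀·(F₁/F₀) = 895.8 × 125.7/63.47 = 1774.1 Gt C.
The anomaly ΔM(t) = M(t) − M_∞ decays as ΔM₀·e^(−t/τ) with ΔM₀ = 895.8 − 1774.1 = −878.3 Gt C.
At t = 12.1 yr, e^(−t/τ) = e^(−0.8573) = 0.4243, so ΔM = −372.7 Gt C and M = 1774.1 − 372.7 = 1401.4 Gt C.

1400 Gt C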